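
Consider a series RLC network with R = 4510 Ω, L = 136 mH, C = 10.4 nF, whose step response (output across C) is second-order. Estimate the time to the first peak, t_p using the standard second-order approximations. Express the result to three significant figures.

t_p ≈ 0.000151 s

For a series RLC circuit (capacitor voltage as output), ω_n = 1/√(LC) = 1/√(136 mH · 10.4 nF) = 26600 rad/s.
ζ = (R/2)·√(C/L) = (4510/2)·√(10.4 nF/136 mH) = 0.624.
ω_d = ω_n√(1−ζ²) = 20800 rad/s. t_p = π/ω_d = 0.000151 s.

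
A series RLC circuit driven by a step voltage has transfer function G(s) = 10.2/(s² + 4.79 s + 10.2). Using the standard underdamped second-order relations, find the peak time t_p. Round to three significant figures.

t_p ≈ 1.49 s

Matching coefficients with s² + 2ζω_n s + ω_n² gives ω_n² = 10.2 ⇒ ω_n = 3.19 rad/s, and ζ = 4.79/(2ω_n) = 0.750.
ω_d = ω_n√(1−ζ²) = 2.11 rad/s. Then t_p = π/ω_d = 1.49 s.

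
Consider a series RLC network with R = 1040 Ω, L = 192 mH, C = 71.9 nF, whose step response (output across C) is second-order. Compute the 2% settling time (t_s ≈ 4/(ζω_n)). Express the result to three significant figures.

For a series RLC circuit (capacitor voltage as output), ω_n = 1/√(LC) = 1/√(192 mH · 71.9 nF) = 8510 rad/s.
ζ = (R/2)·√(C/L) = (1040/2)·√(71.9 nF/192 mH) = 0.318.
t_s ≈ 4/(ζω_n) = 0.00148 s.

t_s ≈ 0.00148 s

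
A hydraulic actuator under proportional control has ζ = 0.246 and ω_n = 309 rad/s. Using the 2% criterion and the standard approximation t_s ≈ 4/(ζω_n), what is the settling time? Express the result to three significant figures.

t_s ≈ 0.0526 s

t_s ≈ 4/(ζω_n) = 4/(0.246 × 309) = 0.0526 s.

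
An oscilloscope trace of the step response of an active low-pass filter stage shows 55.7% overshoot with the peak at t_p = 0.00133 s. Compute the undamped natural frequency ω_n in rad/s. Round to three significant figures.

ω_n ≈ 2400 rad/s

ζ from %OS: ζ = |ln 0.557|/√(π²+ln²0.557) = 0.183.
t_p = π/ω_d ⇒ ω_d = 2360 rad/s; then ω_n = ω_d/√(1−ζ²) = 2400 rad/s.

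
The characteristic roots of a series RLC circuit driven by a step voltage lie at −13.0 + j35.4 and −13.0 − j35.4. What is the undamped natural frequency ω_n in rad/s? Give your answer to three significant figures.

|pole| = ω_n = √(13.0² + 35.4²) = 37.7 rad/s; ζ = cos θ = σ/ω_n = 0.345.

ω_n ≈ 37.7 rad/s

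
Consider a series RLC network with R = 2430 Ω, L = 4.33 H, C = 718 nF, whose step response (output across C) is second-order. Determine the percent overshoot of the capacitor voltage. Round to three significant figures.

%OS ≈ 16.7%

For a series RLC circuit (capacitor voltage as output), ω_n = 1/√(LC) = 1/√(4.33 H · 718 nF) = 567 rad/s.
ζ = (R/2)·√(C/L) = (2430/2)·√(718 nF/4.33 H) = 0.495.
%OS = 100·exp(−πζ/√(1−ζ²)) = 16.7%.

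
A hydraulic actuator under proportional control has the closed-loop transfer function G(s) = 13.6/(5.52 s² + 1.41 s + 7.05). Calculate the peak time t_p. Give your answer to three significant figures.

Dividing through by 5.52: denominator becomes s² + 0.2554 s + 1.277.
So ω_n = √1.277 = 1.13 rad/s and ζ = 0.2554/(2·1.13) = 0.113.
ω_d = ω_n√(1−ζ²) = 1.12 rad/s. t_p = π/ω_d = 2.80 s.

t_p ≈ 2.80 s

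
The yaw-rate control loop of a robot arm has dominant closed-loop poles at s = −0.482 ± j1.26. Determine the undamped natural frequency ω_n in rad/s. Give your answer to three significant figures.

|pole| = ω_n = √(0.482² + 1.26²) = 1.35 rad/s; ζ = cos θ = σ/ω_n = 0.357.

ω_n ≈ 1.35 rad/s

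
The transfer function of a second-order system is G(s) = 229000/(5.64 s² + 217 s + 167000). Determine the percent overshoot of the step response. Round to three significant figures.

Dividing through by 5.64: denominator becomes s² + 38.48 s + 29610.
So ω_n = √29610 = 172 rad/s and ζ = 38.48/(2·172) = 0.112.
Overshoot: exp(−π·0.112/√(1−0.112²)) = 0.702, i.e. 70.2%.

%OS ≈ 70.2%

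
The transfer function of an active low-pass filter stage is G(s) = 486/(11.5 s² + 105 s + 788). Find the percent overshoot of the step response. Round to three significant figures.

Dividing through by 11.5: denominator becomes s² + 9.130 s + 68.52.
So ω_n = √68.52 = 8.28 rad/s and ζ = 9.130/(2·8.28) = 0.552.
Overshoot: exp(−π·0.552/√(1−0.552²)) = 0.125, i.e. 12.5%.

%OS ≈ 12.5%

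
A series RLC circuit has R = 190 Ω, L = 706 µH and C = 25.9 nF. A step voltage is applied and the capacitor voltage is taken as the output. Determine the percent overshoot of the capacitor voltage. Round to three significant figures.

For a series RLC circuit (capacitor voltage as output), ω_n = 1/√(LC) = 1/√(706 µH · 25.9 nF) = 234000 rad/s.
ζ = (R/2)·√(C/L) = (190/2)·√(25.9 nF/706 µH) = 0.575.
%OS = 100 e^{−πζ/√(1−ζ²)} with ζ = 0.575 gives 11.0%.

%OS ≈ 11.0%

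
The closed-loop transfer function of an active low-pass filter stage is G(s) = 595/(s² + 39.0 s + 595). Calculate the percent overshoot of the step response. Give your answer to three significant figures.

ω_n = √595 = 24.4 rad/s; ζ = 39.0/(2·24.4) = 0.799.
Overshoot: exp(−π·0.799/√(1−0.799²)) = 0.0153, i.e. 1.53%.

%OS ≈ 1.53%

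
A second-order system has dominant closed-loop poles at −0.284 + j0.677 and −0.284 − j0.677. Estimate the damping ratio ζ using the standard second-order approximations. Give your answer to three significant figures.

ζ ≈ 0.387

The poles are at −σ ± jω_d with σ = 0.284 and ω_d = 0.677, so ω_n = √(σ²+ω_d²) = 0.734 rad/s and ζ = σ/ω_n = 0.387.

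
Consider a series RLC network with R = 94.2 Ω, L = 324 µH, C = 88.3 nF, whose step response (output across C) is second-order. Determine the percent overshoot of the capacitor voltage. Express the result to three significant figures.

%OS ≈ 2.06%

For a series RLC circuit (capacitor voltage as output), ω_n = 1/√(LC) = 1/√(324 µH · 88.3 nF) = 187000 rad/s.
ζ = (R/2)·√(C/L) = (94.2/2)·√(88.3 nF/324 µH) = 0.778.
%OS = 100·exp(−πζ/√(1−ζ²)) = 2.06%.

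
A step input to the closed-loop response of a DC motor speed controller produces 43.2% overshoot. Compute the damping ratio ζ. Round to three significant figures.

Inverting the overshoot relation: ζ = |ln 0.432|/√(π² + ln²0.432) = 0.258.

ζ ≈ 0.258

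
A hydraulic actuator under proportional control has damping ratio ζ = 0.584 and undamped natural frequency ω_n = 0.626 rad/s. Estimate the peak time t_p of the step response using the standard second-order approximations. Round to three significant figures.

t_p ≈ 6.18 s

The damped frequency is ω_d = ω_n√(1−ζ²) = 0.626·√(1−0.341) = 0.508 rad/s.
Peak time t_p = π/ω_d = π/0.508 = 6.18 s.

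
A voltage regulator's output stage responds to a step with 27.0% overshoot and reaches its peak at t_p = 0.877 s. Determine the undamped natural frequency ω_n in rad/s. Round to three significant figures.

The overshoot fixes ζ = −ln(OS)/√(π²+ln²(OS)) = 0.385.
t_p = π/ω_d ⇒ ω_d = 3.58 rad/s; then ω_n = ω_d/√(1−ζ²) = 3.88 rad/s.

ω_n ≈ 3.88 rad/s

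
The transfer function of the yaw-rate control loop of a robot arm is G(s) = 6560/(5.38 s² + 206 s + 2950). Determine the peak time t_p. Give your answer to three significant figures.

t_p ≈ 0.233 s

Dividing through by 5.38: denominator becomes s² + 38.29 s + 548.3.
So ω_n = √548.3 = 23.4 rad/s and ζ = 38.29/(2·23.4) = 0.818.
ω_d = ω_n√(1−ζ²) = 13.5 rad/s. t_p = π/ω_d = 0.233 s.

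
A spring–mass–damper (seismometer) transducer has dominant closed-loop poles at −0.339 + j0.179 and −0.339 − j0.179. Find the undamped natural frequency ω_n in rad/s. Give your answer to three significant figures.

ω_n ≈ 0.383 rad/s

|pole| = ω_n = √(0.339² + 0.179²) = 0.383 rad/s; ζ = cos θ = σ/ω_n = 0.884.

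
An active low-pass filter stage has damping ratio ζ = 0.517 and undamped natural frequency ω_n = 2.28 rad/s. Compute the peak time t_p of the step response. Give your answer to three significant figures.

t_p ≈ 1.61 s

The damped frequency is ω_d = ω_n√(1−ζ²) = 2.28·√(1−0.267) = 1.95 rad/s.
Peak time t_p = π/ω_d = π/1.95 = 1.61 s.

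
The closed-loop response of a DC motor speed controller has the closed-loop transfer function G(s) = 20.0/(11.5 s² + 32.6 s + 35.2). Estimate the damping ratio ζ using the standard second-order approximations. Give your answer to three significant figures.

Dividing through by 11.5: denominator becomes s² + 2.835 s + 3.061.
So ω_n = √3.061 = 1.75 rad/s and ζ = 2.835/(2·1.75) = 0.810.

ζ ≈ 0.810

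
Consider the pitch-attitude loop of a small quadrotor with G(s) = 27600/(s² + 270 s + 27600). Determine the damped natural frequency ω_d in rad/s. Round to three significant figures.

ω_d ≈ 96.8 rad/s

Matching coefficients with s² + 2ζω_n s + ω_n² gives ω_n² = 27600 ⇒ ω_n = 166 rad/s, and ζ = 270/(2ω_n) = 0.813.
ω_d = 166·√(1 − 0.813²) = 96.8 rad/s.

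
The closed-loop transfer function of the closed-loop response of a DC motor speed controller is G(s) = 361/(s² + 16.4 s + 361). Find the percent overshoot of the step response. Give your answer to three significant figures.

%OS ≈ 22.2%

Comparing the denominator to s² + 2ζω_n s + ω_n²: ω_n = √361 = 19.0 rad/s, and 2ζω_n = 16.4 so ζ = 16.4/(2·19.0) = 0.432.
%OS = 100 e^{−πζ/√(1−ζ²)} with ζ = 0.432 gives 22.2%.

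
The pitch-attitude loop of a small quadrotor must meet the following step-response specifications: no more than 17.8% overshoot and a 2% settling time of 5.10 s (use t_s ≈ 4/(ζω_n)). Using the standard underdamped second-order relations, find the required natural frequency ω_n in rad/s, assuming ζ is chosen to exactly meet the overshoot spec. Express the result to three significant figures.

ω_n ≈ 1.63 rad/s

Inverting the overshoot relation: ζ = |ln 0.178|/√(π² + ln²0.178) = 0.482.
Then ω_n = 4/(ζ t_s) = 4/(0.482 × 5.10) = 1.63 rad/s.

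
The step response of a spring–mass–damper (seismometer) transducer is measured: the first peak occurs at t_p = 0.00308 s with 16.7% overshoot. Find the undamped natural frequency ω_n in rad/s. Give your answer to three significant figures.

ω_n ≈ 1170 rad/s

From the overshoot, ζ = −ln(OS)/√(π²+ln²(OS)) = 0.495.
From t_p = π/ω_d, ω_d = π/0.00308 = 1020 rad/s, so ω_n = ω_d/√(1−ζ²) = 1170 rad/s.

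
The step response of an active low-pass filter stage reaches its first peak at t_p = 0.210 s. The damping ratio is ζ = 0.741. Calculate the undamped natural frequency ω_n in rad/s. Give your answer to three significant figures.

Peak time t_p = π/ω_d, so ω_d = π/t_p = π/0.210 = 15.0 rad/s.
ω_n = ω_d/√(1−ζ²) = 15.0/√0.451 = 22.3 rad/s.

ω_n ≈ 22.3 rad/s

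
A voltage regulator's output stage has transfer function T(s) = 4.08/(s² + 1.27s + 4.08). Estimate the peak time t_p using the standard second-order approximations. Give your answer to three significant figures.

ω_n = √4.08 = 2.02 rad/s; ζ = 1.27/(2·2.02) = 0.314.
The damped frequency ω_d = ω_n√(1−ζ²) = 1.92 rad/s. Then t_p = π/ω_d = 1.64 s.

t_p ≈ 1.64 s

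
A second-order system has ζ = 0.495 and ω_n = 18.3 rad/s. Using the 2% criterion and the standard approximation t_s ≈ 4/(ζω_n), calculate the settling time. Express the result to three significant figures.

t_s ≈ 4/(ζω_n) = 4/(0.495 × 18.3) = 0.442 s.

t_s ≈ 0.442 s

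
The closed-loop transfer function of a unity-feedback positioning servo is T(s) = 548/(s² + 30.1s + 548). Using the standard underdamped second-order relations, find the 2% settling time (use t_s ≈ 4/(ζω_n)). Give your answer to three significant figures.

ω_n = √548 = 23.4 rad/s; ζ = 30.1/(2·23.4) = 0.643.
t_s ≈ 4/(ζω_n) = 4/(0.643·23.4) = 0.266 s.

t_s ≈ 0.266 s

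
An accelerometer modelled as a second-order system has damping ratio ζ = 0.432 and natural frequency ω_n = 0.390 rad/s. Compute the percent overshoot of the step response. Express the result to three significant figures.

%OS ≈ 22.2%

For an underdamped second-order system, %OS = 100·exp(−πζ/√(1−ζ²)).
πζ/√(1−ζ²) = π·0.432/√(1−0.187) = 1.505, so %OS = 100·e^(−1.505) = 22.2%.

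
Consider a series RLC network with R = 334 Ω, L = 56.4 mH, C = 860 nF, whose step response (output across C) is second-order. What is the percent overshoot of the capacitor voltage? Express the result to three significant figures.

For a series RLC circuit (capacitor voltage as output), ω_n = 1/√(LC) = 1/√(56.4 mH · 860 nF) = 4540 rad/s.
ζ = (R/2)·√(C/L) = (334/2)·√(860 nF/56.4 mH) = 0.652.
%OS = 100·exp(−πζ/√(1−ζ²)) = 6.70%.

%OS ≈ 6.70%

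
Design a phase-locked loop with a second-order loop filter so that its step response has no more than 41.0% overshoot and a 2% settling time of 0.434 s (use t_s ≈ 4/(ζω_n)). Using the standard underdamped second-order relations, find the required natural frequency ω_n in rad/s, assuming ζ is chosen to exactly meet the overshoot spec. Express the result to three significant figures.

ω_n ≈ 33.8 rad/s

Inverting the overshoot relation: ζ = |ln 0.410|/√(π² + ln²0.410) = 0.273.
From t_s ≈ 4/(ζω_n): ω_n = 4/(ζ·t_s) = 4/(0.273·0.434) = 33.8 rad/s.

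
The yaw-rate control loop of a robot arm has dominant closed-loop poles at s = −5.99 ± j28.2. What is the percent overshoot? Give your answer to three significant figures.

|pole| = ω_n = √(5.99² + 28.2²) = 28.8 rad/s; ζ = cos θ = σ/ω_n = 0.208.
Overshoot: exp(−π·0.208/√(1−0.208²)) = 0.513, i.e. 51.3%.

%OS ≈ 51.3%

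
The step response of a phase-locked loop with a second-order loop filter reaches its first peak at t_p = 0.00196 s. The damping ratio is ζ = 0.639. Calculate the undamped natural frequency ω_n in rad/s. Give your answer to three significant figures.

ω_n ≈ 2080 rad/s

Peak time t_p = π/ω_d, so ω_d = π/t_p = π/0.00196 = 1600 rad/s.
ω_n = ω_d/√(1−ζ²) = 1600/√0.592 = 2080 rad/s.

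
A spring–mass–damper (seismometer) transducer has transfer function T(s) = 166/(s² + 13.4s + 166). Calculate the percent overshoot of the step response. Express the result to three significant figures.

%OS ≈ 14.8%

Comparing the denominator to s² + 2ζω_n s + ω_n²: ω_n = √166 = 12.9 rad/s, and 2ζω_n = 13.4 so ζ = 13.4/(2·12.9) = 0.520.
%OS = 100·exp(−πζ/√(1−ζ²)) = 14.8%.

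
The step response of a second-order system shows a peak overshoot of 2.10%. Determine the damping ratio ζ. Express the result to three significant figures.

From %OS = 100·exp(−πζ/√(1−ζ²)), invert to get ζ = −ln(OS)/√(π² + ln²(OS)) with OS = 0.0210.
−ln 0.0210 = 3.863, so ζ = 3.863/√(π² + 14.92) = 0.776.

ζ ≈ 0.776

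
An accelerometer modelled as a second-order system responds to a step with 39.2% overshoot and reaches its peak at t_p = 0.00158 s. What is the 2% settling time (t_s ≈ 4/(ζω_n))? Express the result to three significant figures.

t_s ≈ 0.00675 s

The overshoot fixes ζ = −ln(OS)/√(π²+ln²(OS)) = 0.286.
From t_p = π/ω_d, ω_d = π/0.00158 = 1990 rad/s, so ω_n = ω_d/√(1−ζ²) = 2070 rad/s.
t_s ≈ 4/(ζω_n) = 4/(0.286·2070) = 0.00675 s.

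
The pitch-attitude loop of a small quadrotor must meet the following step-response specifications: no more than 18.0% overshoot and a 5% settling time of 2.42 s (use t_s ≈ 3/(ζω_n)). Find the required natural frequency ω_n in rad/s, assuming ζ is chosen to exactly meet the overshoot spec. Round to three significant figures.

ω_n ≈ 2.59 rad/s

Inverting the overshoot relation: ζ = |ln 0.180|/√(π² + ln²0.180) = 0.479.
Then ω_n = 3/(ζ t_s) = 3/(0.479 × 2.42) = 2.59 rad/s.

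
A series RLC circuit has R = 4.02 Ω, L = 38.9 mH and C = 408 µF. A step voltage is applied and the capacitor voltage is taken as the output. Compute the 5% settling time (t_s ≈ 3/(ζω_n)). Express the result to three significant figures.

t_s ≈ 0.0581 s

For a series RLC circuit (capacitor voltage as output), ω_n = 1/√(LC) = 1/√(38.9 mH · 408 µF) = 251 rad/s.
ζ = (R/2)·√(C/L) = (4.02/2)·√(408 µF/38.9 mH) = 0.206.
t_s ≈ 3/(ζω_n) = 0.0581 s.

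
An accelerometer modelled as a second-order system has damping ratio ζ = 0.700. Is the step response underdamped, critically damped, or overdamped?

Since ζ = 0.700 < 1, the system is underdamped.

underdamped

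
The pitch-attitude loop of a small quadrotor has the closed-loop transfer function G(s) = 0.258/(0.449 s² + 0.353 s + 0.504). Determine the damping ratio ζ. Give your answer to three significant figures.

Dividing through by 0.449: denominator becomes s² + 0.7862 s + 1.122.
So ω_n = √1.122 = 1.06 rad/s and ζ = 0.7862/(2·1.06) = 0.371.

ζ ≈ 0.371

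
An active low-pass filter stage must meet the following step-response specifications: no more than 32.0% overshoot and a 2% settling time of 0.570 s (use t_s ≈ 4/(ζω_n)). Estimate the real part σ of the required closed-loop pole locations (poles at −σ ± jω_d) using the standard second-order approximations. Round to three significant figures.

σ ≈ 7.02

The settling-time spec alone fixes σ = ζω_n = 4/t_s = 4/0.570 = 7.02.
(Overshoot then fixes ζ = 0.341 and hence ω_d = σ·√(1−ζ²)/ζ = 19.3 rad/s.)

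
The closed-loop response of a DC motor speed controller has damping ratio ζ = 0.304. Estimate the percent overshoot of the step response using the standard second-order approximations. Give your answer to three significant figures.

%OS ≈ 36.7%

For an underdamped second-order system, %OS = 100·exp(−πζ/√(1−ζ²)).
πζ/√(1−ζ²) = π·0.304/√(1−0.0924) = 1.002, so %OS = 100·e^(−1.002) = 36.7%.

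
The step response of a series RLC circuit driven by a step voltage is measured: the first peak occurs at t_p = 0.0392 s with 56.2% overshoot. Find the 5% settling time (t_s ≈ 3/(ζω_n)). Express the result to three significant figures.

From the overshoot, ζ = −ln(OS)/√(π²+ln²(OS)) = 0.180.
From t_p = π/ω_d, ω_d = π/0.0392 = 80.1 rad/s, so ω_n = ω_d/√(1−ζ²) = 81.5 rad/s.
t_s ≈ 3/(ζω_n) = 3/(0.180·81.5) = 0.204 s.

t_s ≈ 0.204 s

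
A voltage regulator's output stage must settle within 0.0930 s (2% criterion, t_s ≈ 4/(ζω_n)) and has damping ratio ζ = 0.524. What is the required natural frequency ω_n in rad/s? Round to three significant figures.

ω_n ≈ 82.1 rad/s

Rearranging t_s ≈ 4/(ζω_n) gives ω_n = 4/(ζ·t_s) = 4/(0.524 × 0.0930) = 82.1 rad/s.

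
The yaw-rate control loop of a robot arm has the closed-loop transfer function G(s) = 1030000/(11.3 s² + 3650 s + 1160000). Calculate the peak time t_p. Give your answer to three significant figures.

Dividing through by 11.3: denominator becomes s² + 323.0 s + 102700.
So ω_n = √102700 = 320 rad/s and ζ = 323.0/(2·320) = 0.504.
ω_d = 320·√(1 − 0.504²) = 277 rad/s. t_p = π/ω_d = 0.0114 s.

t_p ≈ 0.0114 s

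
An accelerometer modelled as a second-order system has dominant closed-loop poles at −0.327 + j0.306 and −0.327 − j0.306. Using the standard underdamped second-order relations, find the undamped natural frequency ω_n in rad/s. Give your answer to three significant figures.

ω_n ≈ 0.448 rad/s

The poles are at −σ ± jω_d with σ = 0.327 and ω_d = 0.306, so ω_n = √(σ²+ω_d²) = 0.448 rad/s and ζ = σ/ω_n = 0.730.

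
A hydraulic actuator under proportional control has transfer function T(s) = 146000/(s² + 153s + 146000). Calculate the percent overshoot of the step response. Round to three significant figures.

%OS ≈ 52.6%

Comparing the denominator to s² + 2ζω_n s + ω_n²: ω_n = √146000 = 382 rad/s, and 2ζω_n = 153 so ζ = 153/(2·382) = 0.200.
%OS = 100 e^{−πζ/√(1−ζ²)} with ζ = 0.200 gives 52.6%.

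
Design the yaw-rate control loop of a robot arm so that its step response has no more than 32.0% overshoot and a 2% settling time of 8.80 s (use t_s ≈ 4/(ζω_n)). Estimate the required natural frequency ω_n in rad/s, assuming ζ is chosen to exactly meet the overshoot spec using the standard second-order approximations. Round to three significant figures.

ω_n ≈ 1.33 rad/s

From %OS = 100·exp(−πζ/√(1−ζ²)), invert to get ζ = −ln(OS)/√(π² + ln²(OS)) with OS = 0.320.
−ln 0.320 = 1.139, so ζ = 1.139/√(π² + 1.298) = 0.341.
From t_s ≈ 4/(ζω_n): ω_n = 4/(ζ·t_s) = 4/(0.341·8.80) = 1.33 rad/s.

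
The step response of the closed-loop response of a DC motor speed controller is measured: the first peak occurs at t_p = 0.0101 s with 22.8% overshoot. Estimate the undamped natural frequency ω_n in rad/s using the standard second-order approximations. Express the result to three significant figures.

The overshoot fixes ζ = −ln(OS)/√(π²+ln²(OS)) = 0.426.
t_p = π/ω_d ⇒ ω_d = 311 rad/s; then ω_n = ω_d/√(1−ζ²) = 344 rad/s.

ω_n ≈ 344 rad/s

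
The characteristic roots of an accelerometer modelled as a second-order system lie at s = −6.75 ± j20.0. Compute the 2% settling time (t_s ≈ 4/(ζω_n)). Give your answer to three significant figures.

t_s ≈ 0.593 s

For poles at −σ ± jω_d, ζω_n = σ = 6.75, so t_s ≈ 4/σ = 0.593 s.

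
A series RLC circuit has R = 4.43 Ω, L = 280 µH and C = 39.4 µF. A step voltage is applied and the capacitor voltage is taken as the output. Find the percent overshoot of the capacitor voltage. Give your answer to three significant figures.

%OS ≈ 0.918%

For a series RLC circuit (capacitor voltage as output), ω_n = 1/√(LC) = 1/√(280 µH · 39.4 µF) = 9520 rad/s.
ζ = (R/2)·√(C/L) = (4.43/2)·√(39.4 µF/280 µH) = 0.831.
%OS = 100·exp(−πζ/√(1−ζ²)) = 0.918%.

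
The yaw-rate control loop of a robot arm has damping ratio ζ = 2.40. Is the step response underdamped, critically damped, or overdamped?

overdamped

Since ζ = 2.40 > 1, the system is overdamped.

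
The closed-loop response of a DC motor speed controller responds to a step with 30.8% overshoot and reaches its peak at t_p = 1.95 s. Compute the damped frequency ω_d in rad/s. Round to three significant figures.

ω_d ≈ 1.61 rad/s

t_p = π/ω_d, so ω_d = π/1.95 = 1.61 rad/s.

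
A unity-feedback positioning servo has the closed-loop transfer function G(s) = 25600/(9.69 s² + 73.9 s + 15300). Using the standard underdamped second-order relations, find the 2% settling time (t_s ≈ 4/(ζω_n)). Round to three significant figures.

Dividing through by 9.69: denominator becomes s² + 7.626 s + 1579.
So ω_n = √1579 = 39.7 rad/s and ζ = 7.626/(2·39.7) = 0.0960.
t_s ≈ 4/(ζω_n) = 1.05 s.

t_s ≈ 1.05 s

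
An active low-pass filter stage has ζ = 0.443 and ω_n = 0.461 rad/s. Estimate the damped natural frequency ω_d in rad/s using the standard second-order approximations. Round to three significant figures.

ω_d = ω_n√(1−ζ²) = 0.461·√0.804 = 0.413 rad/s.

ω_d ≈ 0.413 rad/s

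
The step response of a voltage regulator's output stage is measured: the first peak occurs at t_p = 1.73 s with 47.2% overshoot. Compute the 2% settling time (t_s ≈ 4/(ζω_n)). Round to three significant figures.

t_s ≈ 9.22 s

The overshoot fixes ζ = −ln(OS)/√(π²+ln²(OS)) = 0.232.
t_p = π/ω_d ⇒ ω_d = 1.82 rad/s; then ω_n = ω_d/√(1−ζ²) = 1.87 rad/s.
t_s ≈ 4/(ζω_n) = 4/(0.232·1.87) = 9.22 s.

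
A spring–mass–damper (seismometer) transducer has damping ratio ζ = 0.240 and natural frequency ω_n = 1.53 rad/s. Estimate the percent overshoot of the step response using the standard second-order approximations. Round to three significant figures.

For an underdamped second-order system, %OS = 100·exp(−πζ/√(1−ζ²)).
πζ/√(1−ζ²) = π·0.240/√(1−0.0576) = 0.7767, so %OS = 100·e^(−0.7767) = 46.0%.

%OS ≈ 46.0%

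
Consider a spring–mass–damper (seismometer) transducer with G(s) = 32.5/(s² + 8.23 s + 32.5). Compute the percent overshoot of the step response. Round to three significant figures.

ω_n = √32.5 = 5.70 rad/s; ζ = 8.23/(2·5.70) = 0.722.
Overshoot: exp(−π·0.722/√(1−0.722²)) = 0.0378, i.e. 3.78%.

%OS ≈ 3.78%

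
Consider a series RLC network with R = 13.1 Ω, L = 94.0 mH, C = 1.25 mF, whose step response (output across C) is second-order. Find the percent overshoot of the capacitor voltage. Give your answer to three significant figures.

%OS ≈ 2.68%

For a series RLC circuit (capacitor voltage as output), ω_n = 1/√(LC) = 1/√(94.0 mH · 1.25 mF) = 92.3 rad/s.
ζ = (R/2)·√(C/L) = (13.1/2)·√(1.25 mF/94.0 mH) = 0.755.
%OS = 100·exp(−πζ/√(1−ζ²)) = 2.68%.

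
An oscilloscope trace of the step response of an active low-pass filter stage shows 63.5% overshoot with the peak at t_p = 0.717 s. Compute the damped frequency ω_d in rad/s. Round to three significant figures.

t_p = π/ω_d, so ω_d = π/0.717 = 4.38 rad/s.

ω_d ≈ 4.38 rad/s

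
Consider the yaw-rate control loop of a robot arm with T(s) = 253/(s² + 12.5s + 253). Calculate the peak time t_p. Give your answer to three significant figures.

t_p ≈ 0.215 s

Comparing the denominator to s² + 2ζω_n s + ω_n²: ω_n = √253 = 15.9 rad/s, and 2ζω_n = 12.5 so ζ = 12.5/(2·15.9) = 0.393.
The damped frequency ω_d = ω_n√(1−ζ²) = 14.6 rad/s. Then t_p = π/ω_d = 0.215 s.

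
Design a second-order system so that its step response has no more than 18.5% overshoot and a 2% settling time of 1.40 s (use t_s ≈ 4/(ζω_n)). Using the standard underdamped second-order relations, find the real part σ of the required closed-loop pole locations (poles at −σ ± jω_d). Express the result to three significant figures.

σ ≈ 2.86

The settling-time spec alone fixes σ = ζω_n = 4/t_s = 4/1.40 = 2.86.
(Overshoot then fixes ζ = 0.473 and hence ω_d = σ·√(1−ζ²)/ζ = 5.32 rad/s.)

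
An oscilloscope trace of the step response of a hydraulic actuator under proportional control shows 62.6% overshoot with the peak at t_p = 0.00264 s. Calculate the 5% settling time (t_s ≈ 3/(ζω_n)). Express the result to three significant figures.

t_s ≈ 0.0169 s

The overshoot fixes ζ = −ln(OS)/√(π²+ln²(OS)) = 0.147.
t_p = π/ω_d ⇒ ω_d = 1190 rad/s; then ω_n = ω_d/√(1−ζ²) = 1200 rad/s.
t_s ≈ 3/(ζω_n) = 3/(0.147·1200) = 0.0169 s.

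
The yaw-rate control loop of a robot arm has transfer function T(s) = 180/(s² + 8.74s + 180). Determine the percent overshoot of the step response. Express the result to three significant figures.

ω_n = √180 = 13.4 rad/s; ζ = 8.74/(2·13.4) = 0.326.
%OS = 100·exp(−πζ/√(1−ζ²)) = 33.9%.

%OS ≈ 33.9%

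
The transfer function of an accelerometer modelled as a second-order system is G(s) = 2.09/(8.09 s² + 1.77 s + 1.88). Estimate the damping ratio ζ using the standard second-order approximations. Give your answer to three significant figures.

Dividing through by 8.09: denominator becomes s² + 0.2188 s + 0.2324.
So ω_n = √0.2324 = 0.482 rad/s and ζ = 0.2188/(2·0.482) = 0.227.

ζ ≈ 0.227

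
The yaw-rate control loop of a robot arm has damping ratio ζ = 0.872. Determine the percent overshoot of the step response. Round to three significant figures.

%OS ≈ 0.371%

For an underdamped second-order system, %OS = 100·exp(−πζ/√(1−ζ²)).
πζ/√(1−ζ²) = π·0.872/√(1−0.760) = 5.596, so %OS = 100·e^(−5.596) = 0.371%.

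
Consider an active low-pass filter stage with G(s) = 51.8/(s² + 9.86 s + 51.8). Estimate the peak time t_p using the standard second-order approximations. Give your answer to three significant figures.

ω_n = √51.8 = 7.20 rad/s; ζ = 9.86/(2·7.20) = 0.685.
ω_d = ω_n√(1−ζ²) = 5.24 rad/s. Then t_p = π/ω_d = 0.599 s.

t_p ≈ 0.599 s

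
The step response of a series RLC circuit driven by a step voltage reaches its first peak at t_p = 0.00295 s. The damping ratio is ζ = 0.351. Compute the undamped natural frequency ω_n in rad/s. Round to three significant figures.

ω_n ≈ 1140 rad/s

Peak time t_p = π/ω_d, so ω_d = π/t_p = π/0.00295 = 1060 rad/s.
ω_n = ω_d/√(1−ζ²) = 1060/√0.877 = 1140 rad/s.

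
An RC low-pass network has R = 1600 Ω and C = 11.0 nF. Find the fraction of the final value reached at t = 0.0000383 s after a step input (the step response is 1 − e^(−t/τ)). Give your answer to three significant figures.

τ = RC = 1600 × 11.0 nF = 0.0000176 s.
y(t)/y_∞ = 1 − e^(−t/τ) = 1 − e^(−0.0000383/0.0000176) = 1 − e^(−2.18) = 0.887.

y/y_∞ ≈ 0.887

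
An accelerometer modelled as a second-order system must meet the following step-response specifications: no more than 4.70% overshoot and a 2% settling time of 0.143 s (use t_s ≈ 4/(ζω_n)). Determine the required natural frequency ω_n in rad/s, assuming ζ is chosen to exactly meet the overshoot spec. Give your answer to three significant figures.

Inverting the overshoot relation: ζ = |ln 0.0470|/√(π² + ln²0.0470) = 0.697.
Then ω_n = 4/(ζ t_s) = 4/(0.697 × 0.143) = 40.1 rad/s.

ω_n ≈ 40.1 rad/s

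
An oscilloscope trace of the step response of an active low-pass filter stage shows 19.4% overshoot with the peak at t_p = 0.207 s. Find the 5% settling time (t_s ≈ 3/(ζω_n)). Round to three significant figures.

The overshoot fixes ζ = −ln(OS)/√(π²+ln²(OS)) = 0.463.
From t_p = π/ω_d, ω_d = π/0.207 = 15.2 rad/s, so ω_n = ω_d/√(1−ζ²) = 17.1 rad/s.
t_s ≈ 3/(ζω_n) = 3/(0.463·17.1) = 0.379 s.

t_s ≈ 0.379 s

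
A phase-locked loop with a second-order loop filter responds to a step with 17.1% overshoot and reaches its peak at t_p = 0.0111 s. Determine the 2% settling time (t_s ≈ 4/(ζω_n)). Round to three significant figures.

t_s ≈ 0.0251 s

The overshoot fixes ζ = −ln(OS)/√(π²+ln²(OS)) = 0.490.
From t_p = π/ω_d, ω_d = π/0.0111 = 283 rad/s, so ω_n = ω_d/√(1−ζ²) = 325 rad/s.
t_s ≈ 4/(ζω_n) = 4/(0.490·325) = 0.0251 s.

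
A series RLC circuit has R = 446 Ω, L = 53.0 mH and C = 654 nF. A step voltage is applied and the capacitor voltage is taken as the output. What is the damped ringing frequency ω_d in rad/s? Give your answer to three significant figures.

For a series RLC circuit (capacitor voltage as output), ω_n = 1/√(LC) = 1/√(53.0 mH · 654 nF) = 5370 rad/s.
ζ = (R/2)·√(C/L) = (446/2)·√(654 nF/53.0 mH) = 0.783.
The damped frequency ω_d = ω_n√(1−ζ²) = 3340 rad/s.

ω_d ≈ 3340 rad/s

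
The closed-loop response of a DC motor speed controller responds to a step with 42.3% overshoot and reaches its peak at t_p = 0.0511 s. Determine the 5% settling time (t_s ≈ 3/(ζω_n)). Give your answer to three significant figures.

t_s ≈ 0.178 s

The overshoot fixes ζ = −ln(OS)/√(π²+ln²(OS)) = 0.264.
From t_p = π/ω_d, ω_d = π/0.0511 = 61.5 rad/s, so ω_n = ω_d/√(1−ζ²) = 63.7 rad/s.
t_s ≈ 3/(ζω_n) = 3/(0.264·63.7) = 0.178 s.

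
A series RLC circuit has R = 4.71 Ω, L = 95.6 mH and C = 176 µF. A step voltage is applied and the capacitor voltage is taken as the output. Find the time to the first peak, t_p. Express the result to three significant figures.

t_p ≈ 0.0130 s

For a series RLC circuit (capacitor voltage as output), ω_n = 1/√(LC) = 1/√(95.6 mH · 176 µF) = 244 rad/s.
ζ = (R/2)·√(C/L) = (4.71/2)·√(176 µF/95.6 mH) = 0.101.
ω_d = ω_n√(1−ζ²) = 243 rad/s. t_p = π/ω_d = 0.0130 s.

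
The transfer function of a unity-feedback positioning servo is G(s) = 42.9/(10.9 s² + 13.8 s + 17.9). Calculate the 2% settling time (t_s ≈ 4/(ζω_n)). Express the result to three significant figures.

t_s ≈ 6.32 s

Dividing through by 10.9: denominator becomes s² + 1.266 s + 1.642.
So ω_n = √1.642 = 1.28 rad/s and ζ = 1.266/(2·1.28) = 0.494.
t_s ≈ 4/(ζω_n) = 6.32 s.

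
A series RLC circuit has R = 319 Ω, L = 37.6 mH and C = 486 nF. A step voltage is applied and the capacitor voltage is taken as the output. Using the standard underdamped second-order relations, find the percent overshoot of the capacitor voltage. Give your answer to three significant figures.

%OS ≈ 11.1%

For a series RLC circuit (capacitor voltage as output), ω_n = 1/√(LC) = 1/√(37.6 mH · 486 nF) = 7400 rad/s.
ζ = (R/2)·√(C/L) = (319/2)·√(486 nF/37.6 mH) = 0.573.
Overshoot: exp(−π·0.573/√(1−0.573²)) = 0.111, i.e. 11.1%.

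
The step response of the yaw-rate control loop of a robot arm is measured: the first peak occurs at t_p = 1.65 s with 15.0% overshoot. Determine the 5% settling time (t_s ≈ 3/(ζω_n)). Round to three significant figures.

t_s ≈ 2.61 s

The overshoot fixes ζ = −ln(OS)/√(π²+ln²(OS)) = 0.517.
From t_p = π/ω_d, ω_d = π/1.65 = 1.90 rad/s, so ω_n = ω_d/√(1−ζ²) = 2.22 rad/s.
t_s ≈ 3/(ζω_n) = 3/(0.517·2.22) = 2.61 s.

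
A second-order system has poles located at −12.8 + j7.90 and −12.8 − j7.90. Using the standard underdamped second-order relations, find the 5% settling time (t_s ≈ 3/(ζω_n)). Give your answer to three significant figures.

t_s ≈ 0.234 s

For poles at −σ ± jω_d, ζω_n = σ = 12.8, so t_s ≈ 3/σ = 0.234 s.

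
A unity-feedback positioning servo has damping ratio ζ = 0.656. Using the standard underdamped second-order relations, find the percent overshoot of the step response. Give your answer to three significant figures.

%OS ≈ 6.52%

For an underdamped second-order system, %OS = 100·exp(−πζ/√(1−ζ²)).
πζ/√(1−ζ²) = π·0.656/√(1−0.430) = 2.731, so %OS = 100·e^(−2.731) = 6.52%.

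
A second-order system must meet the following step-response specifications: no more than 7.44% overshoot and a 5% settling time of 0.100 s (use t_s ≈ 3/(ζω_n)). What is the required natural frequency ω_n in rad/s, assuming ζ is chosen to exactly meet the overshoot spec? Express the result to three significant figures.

ω_n ≈ 47.1 rad/s

From %OS = 100·exp(−πζ/√(1−ζ²)), invert to get ζ = −ln(OS)/√(π² + ln²(OS)) with OS = 0.0744.
−ln 0.0744 = 2.598, so ζ = 2.598/√(π² + 6.751) = 0.637.
Then ω_n = 3/(ζ t_s) = 3/(0.637 × 0.100) = 47.1 rad/s.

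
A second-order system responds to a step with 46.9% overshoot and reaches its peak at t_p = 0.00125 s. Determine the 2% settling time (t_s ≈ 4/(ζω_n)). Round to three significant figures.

t_s ≈ 0.00660 s

ζ from %OS: ζ = |ln 0.469|/√(π²+ln²0.469) = 0.234.
From t_p = π/ω_d, ω_d = π/0.00125 = 2510 rad/s, so ω_n = ω_d/√(1−ζ²) = 2590 rad/s.
t_s ≈ 4/(ζω_n) = 4/(0.234·2590) = 0.00660 s.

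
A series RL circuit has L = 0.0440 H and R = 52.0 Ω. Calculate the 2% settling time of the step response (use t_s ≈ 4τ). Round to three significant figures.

t_s ≈ 0.00338 s

τ = L/R = 0.0440/52.0 = 0.000846 s.
t_s ≈ 4τ = 0.00338 s.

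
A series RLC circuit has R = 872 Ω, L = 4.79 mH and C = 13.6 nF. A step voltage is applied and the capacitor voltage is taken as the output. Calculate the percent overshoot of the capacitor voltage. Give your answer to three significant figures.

%OS ≈ 3.33%

For a series RLC circuit (capacitor voltage as output), ω_n = 1/√(LC) = 1/√(4.79 mH · 13.6 nF) = 124000 rad/s.
ζ = (R/2)·√(C/L) = (872/2)·√(13.6 nF/4.79 mH) = 0.735.
Overshoot: exp(−π·0.735/√(1−0.735²)) = 0.0333, i.e. 3.33%.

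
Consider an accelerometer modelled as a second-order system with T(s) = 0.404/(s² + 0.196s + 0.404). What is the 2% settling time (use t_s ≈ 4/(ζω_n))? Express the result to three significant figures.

t_s ≈ 40.8 s

Matching coefficients with s² + 2ζω_n s + ω_n² gives ω_n² = 0.404 ⇒ ω_n = 0.636 rad/s, and ζ = 0.196/(2ω_n) = 0.154.
t_s ≈ 4/(ζω_n) = 4/(0.154·0.636) = 40.8 s.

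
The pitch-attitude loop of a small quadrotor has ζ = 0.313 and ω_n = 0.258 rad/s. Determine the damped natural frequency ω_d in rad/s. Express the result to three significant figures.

ω_d ≈ 0.245 rad/s

ω_d = ω_n√(1−ζ²) = 0.258·√0.902 = 0.245 rad/s.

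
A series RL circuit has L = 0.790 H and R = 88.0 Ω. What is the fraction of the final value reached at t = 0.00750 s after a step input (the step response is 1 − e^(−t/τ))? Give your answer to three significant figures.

y/y_∞ ≈ 0.566

τ = L/R = 0.790/88.0 = 0.00898 s.
y(t)/y_∞ = 1 − e^(−t/τ) = 1 − e^(−0.00750/0.00898) = 1 − e^(−0.835) = 0.566.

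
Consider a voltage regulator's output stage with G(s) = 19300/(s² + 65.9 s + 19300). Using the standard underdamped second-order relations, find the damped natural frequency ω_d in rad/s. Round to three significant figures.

ω_d ≈ 135 rad/s

ω_n = √19300 = 139 rad/s; ζ = 65.9/(2·139) = 0.237.
ω_d = ω_n√(1−ζ²) = 135 rad/s.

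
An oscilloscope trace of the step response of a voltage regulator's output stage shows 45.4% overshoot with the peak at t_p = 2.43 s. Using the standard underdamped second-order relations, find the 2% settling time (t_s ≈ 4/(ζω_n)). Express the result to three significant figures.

t_s ≈ 12.3 s

From the overshoot, ζ = −ln(OS)/√(π²+ln²(OS)) = 0.244.
t_p = π/ω_d ⇒ ω_d = 1.29 rad/s; then ω_n = ω_d/√(1−ζ²) = 1.33 rad/s.
t_s ≈ 4/(ζω_n) = 4/(0.244·1.33) = 12.3 s.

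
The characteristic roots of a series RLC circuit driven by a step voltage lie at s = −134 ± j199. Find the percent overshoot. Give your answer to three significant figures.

%OS ≈ 12.1%

With σ = 134, ω_d = 199: ω_n = √(σ²+ω_d²) = 240 rad/s, ζ = σ/ω_n = 0.559.
%OS = 100 e^{−πζ/√(1−ζ²)} with ζ = 0.559 gives 12.1%.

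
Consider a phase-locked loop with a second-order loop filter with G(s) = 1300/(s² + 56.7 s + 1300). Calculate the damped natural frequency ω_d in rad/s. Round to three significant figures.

ω_d ≈ 22.3 rad/s

Comparing the denominator to s² + 2ζω_n s + ω_n²: ω_n = √1300 = 36.1 rad/s, and 2ζω_n = 56.7 so ζ = 56.7/(2·36.1) = 0.786.
ω_d = 36.1·√(1 − 0.786²) = 22.3 rad/s.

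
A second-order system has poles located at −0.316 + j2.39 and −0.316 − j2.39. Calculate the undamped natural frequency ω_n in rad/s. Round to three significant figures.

ω_n ≈ 2.41 rad/s

|pole| = ω_n = √(0.316² + 2.39²) = 2.41 rad/s; ζ = cos θ = σ/ω_n = 0.131.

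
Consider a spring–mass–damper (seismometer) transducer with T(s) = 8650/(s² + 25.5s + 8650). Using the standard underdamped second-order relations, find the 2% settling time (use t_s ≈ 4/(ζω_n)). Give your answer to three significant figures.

t_s ≈ 0.314 s

Comparing the denominator to s² + 2ζω_n s + ω_n²: ω_n = √8650 = 93.0 rad/s, and 2ζω_n = 25.5 so ζ = 25.5/(2·93.0) = 0.137.
t_s ≈ 4/(ζω_n) = 4/(0.137·93.0) = 0.314 s.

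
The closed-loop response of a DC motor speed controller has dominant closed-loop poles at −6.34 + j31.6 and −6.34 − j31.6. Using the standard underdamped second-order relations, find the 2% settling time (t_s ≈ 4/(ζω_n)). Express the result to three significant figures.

For poles at −σ ± jω_d, ζω_n = σ = 6.34, so t_s ≈ 4/σ = 0.631 s.

t_s ≈ 0.631 s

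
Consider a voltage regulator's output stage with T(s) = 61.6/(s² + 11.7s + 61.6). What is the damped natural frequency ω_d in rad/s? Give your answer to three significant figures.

ω_d ≈ 5.23 rad/s

ω_n = √61.6 = 7.85 rad/s; ζ = 11.7/(2·7.85) = 0.745.
The damped frequency ω_d = ω_n√(1−ζ²) = 5.23 rad/s.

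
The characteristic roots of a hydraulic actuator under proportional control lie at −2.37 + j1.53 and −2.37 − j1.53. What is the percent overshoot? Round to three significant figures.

The poles are at −σ ± jω_d with σ = 2.37 and ω_d = 1.53, so ω_n = √(σ²+ω_d²) = 2.82 rad/s and ζ = σ/ω_n = 0.840.
%OS = 100·exp(−πζ/√(1−ζ²)) = 0.770%.

%OS ≈ 0.770%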